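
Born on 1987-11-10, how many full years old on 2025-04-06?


Birth: 1987-11-10
Reference: 2025-04-06
Year difference: 2025 - 1987 = 38
Birthday not yet reached in 2025, subtract 1

37 years old


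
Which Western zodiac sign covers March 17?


Date: March 17
Conventional tropical zodiac dates: Pisces from February 19 onward; Aries starts March 21
March 17 falls within the Pisces range

Pisces


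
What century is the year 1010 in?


Century = (year - 1) // 100 + 1
= (1010 - 1) // 100 + 1
= 1009 // 100 + 1
= 10 + 1

11th century


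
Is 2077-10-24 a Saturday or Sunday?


Anchor: Jan 1, 2077. With p = 2077 - 1 = 2076: (p + p//4 - p//100 + p//400) mod 7 = (2076 + 519 - 20 + 5) mod 7 = 2580 mod 7 = 4 -> Friday (Mon=0 ... Sun=6)
Day of year: 297; offset = 296
Weekday index = (4 + 296) mod 7 = 6 -> Sunday
Weekend days: Saturday, Sunday

Yes


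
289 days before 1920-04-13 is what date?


Start: 1920-04-13, subtract 289 days
Back 13 days from April 13 reaches March 31, 1920 -> 276 left
March 1920 has 31 days -> back to February 29, 1920 -> 245 left
February 1920 has 29 days -> back to January 31, 1920 -> 216 left
January 1920 has 31 days -> back to December 31, 1919 -> 185 left
December 1919 has 31 days -> back to November 30, 1919 -> 154 left
November 1919 has 30 days -> back to October 31, 1919 -> 124 left
October 1919 has 31 days -> back to September 30, 1919 -> 93 left
September 1919 has 30 days -> back to August 31, 1919 -> 63 left
August 1919 has 31 days -> back to July 31, 1919 -> 32 left
July 1919 has 31 days -> back to June 30, 1919 -> 1 left
June 1919: 30 - 1 = 29 -> lands on June 29

Result: 1919-06-29


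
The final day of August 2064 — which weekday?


August 2064 has 31 days
Anchor: Jan 1, 2064. With p = 2064 - 1 = 2063: (p + p//4 - p//100 + p//400) mod 7 = (2063 + 515 - 20 + 5) mod 7 = 2563 mod 7 = 1 -> Tuesday (Mon=0 ... Sun=6)
Days before August (Jan-Jul): 213; August 1 index = (1 + 213) mod 7 = 4 -> Friday
Last day offset: 31 - 1 = 30 days
Weekday index = (4 + 30) mod 7 = 6

Sunday, August 31


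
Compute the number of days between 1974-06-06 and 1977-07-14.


From 1974-06-06 to 1977-07-14
1974-06-06: days before June = 31 + 28 + 31 + 30 + 31 = 151 (1974 is not a leap year); day of year = 151 + 6 = 157
1977-07-14: days before July = 31 + 28 + 31 + 30 + 31 + 30 = 181 (1977 is not a leap year); day of year = 181 + 14 = 195
Rest of 1974: 365 - 157 = 208
Full years 1975 (365), 1976 (366): 731
Total = 208 + 731 + 195 = 1134

1134 days


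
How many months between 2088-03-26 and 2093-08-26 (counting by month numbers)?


From March 2088 to August 2093
5 years * 12 = 60 months, plus 5 months = 65

65 months


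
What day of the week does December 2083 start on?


Target: December 1, 2083
Anchor: Jan 1, 2083. With p = 2083 - 1 = 2082: (p + p//4 - p//100 + p//400) mod 7 = (2082 + 520 - 20 + 5) mod 7 = 2587 mod 7 = 4 -> Friday (Mon=0 ... Sun=6)
Days before December (Jan-Nov): 334 days
Weekday index = (4 + 334) mod 7 = 2

Wednesday


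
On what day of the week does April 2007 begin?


Target: April 1, 2007
Anchor: Jan 1, 2007. With p = 2007 - 1 = 2006: (p + p//4 - p//100 + p//400) mod 7 = (2006 + 501 - 20 + 5) mod 7 = 2492 mod 7 = 0 -> Monday (Mon=0 ... Sun=6)
Days before April (Jan-Mar): 90 days
Weekday index = (0 + 90) mod 7 = 6

Sunday


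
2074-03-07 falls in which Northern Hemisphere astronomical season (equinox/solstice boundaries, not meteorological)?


Date: March 7
Astronomical Winter (approx.; exact equinox/solstice day varies by year): December 21 to March 19
March 7 falls within the Winter window

Winter


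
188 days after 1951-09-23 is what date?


Start: 1951-09-23, add 188 days
September 1951 has 30 days: 30 - 23 = 7 days to September 30 -> 181 left
October 1951 has 31 days -> 150 left
November 1951 has 30 days -> 120 left
December 1951 has 31 days -> 89 left
January 1952 has 31 days -> 58 left
February 1952 has 29 days -> 29 left
March 1952: 29 <= 31 -> lands on March 29

Result: 1952-03-29


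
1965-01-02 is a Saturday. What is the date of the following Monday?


Current: Saturday
Target: Monday
Days ahead: 2

Next Monday: 1965-01-04


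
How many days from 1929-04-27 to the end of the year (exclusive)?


Day of year: 117 of 365
Remaining = 365 - 117

248 days


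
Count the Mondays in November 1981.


November 1981 has 30 days
Anchor: Jan 1, 1981. With p = 1981 - 1 = 1980: (p + p//4 - p//100 + p//400) mod 7 = (1980 + 495 - 19 + 4) mod 7 = 2460 mod 7 = 3 -> Thursday (Mon=0 ... Sun=6)
Days before November (Jan-Oct): 304; November 1 index = (3 + 304) mod 7 = 6 -> Sunday
First Monday is November 2
Mondays: 2, 9, 16, 23, 30

5 Mondays


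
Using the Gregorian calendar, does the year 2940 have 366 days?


Gregorian leap year rule: divisible by 4, but not by 100, unless also by 400.
2940 is divisible by 4 but not 100 -> leap year

Yes


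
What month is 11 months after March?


March is month 3
3 + 11 = 14; wrap: 14 - 12 = 2

February


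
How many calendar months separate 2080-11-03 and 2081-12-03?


From November 2080 to December 2081
1 year * 12 = 12 months, plus 1 month = 13

13 months


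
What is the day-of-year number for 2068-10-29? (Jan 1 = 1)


Date: October 29, 2068
Days in months 1 through 9: 274
Plus 29 days in October

Day of year: 303


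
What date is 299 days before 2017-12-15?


Start: 2017-12-15, subtract 299 days
Back 15 days from December 15 reaches November 30, 2017 -> 284 left
November 2017 has 30 days -> back to October 31, 2017 -> 254 left
October 2017 has 31 days -> back to September 30, 2017 -> 223 left
September 2017 has 30 days -> back to August 31, 2017 -> 193 left
August 2017 has 31 days -> back to July 31, 2017 -> 162 left
July 2017 has 31 days -> back to June 30, 2017 -> 131 left
June 2017 has 30 days -> back to May 31, 2017 -> 101 left
May 2017 has 31 days -> back to April 30, 2017 -> 70 left
April 2017 has 30 days -> back to March 31, 2017 -> 40 left
March 2017 has 31 days -> back to February 28, 2017 -> 9 left
February 2017: 28 - 9 = 19 -> lands on February 19

Result: 2017-02-19


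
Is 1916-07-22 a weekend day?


Anchor: Jan 1, 1916. With p = 1916 - 1 = 1915: (p + p//4 - p//100 + p//400) mod 7 = (1915 + 478 - 19 + 4) mod 7 = 2378 mod 7 = 5 -> Saturday (Mon=0 ... Sun=6)
Day of year: 204; offset = 203
Weekday index = (5 + 203) mod 7 = 5 -> Saturday
Weekend days: Saturday, Sunday

Yes


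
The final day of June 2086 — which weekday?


June 2086 has 30 days
Anchor: Jan 1, 2086. With p = 2086 - 1 = 2085: (p + p//4 - p//100 + p//400) mod 7 = (2085 + 521 - 20 + 5) mod 7 = 2591 mod 7 = 1 -> Tuesday (Mon=0 ... Sun=6)
Days before June (Jan-May): 151; June 1 index = (1 + 151) mod 7 = 5 -> Saturday
Last day offset: 30 - 1 = 29 days
Weekday index = (5 + 29) mod 7 = 6

Sunday, June 30


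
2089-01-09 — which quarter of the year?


Month: January (month 1)
Q1: Jan-Mar, Q2: Apr-Jun, Q3: Jul-Sep, Q4: Oct-Dec

Q1


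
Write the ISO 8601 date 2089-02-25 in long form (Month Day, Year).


ISO 2089-02-25 parses as year=2089, month=02, day=25
Month 2 -> February

February 25, 2089


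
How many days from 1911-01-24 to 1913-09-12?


From 1911-01-24 to 1913-09-12
1911-01-24: day of year = 24
1913-09-12: days before September = 31 + 28 + 31 + 30 + 31 + 30 + 31 + 31 = 243 (1913 is not a leap year); day of year = 243 + 12 = 255
Rest of 1911: 365 - 24 = 341
Full years 1912 (366): 366
Total = 341 + 366 + 255 = 962

962 days


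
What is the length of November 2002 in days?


November 2002

30 days


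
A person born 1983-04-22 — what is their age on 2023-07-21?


Birth: 1983-04-22
Reference: 2023-07-21
Year difference: 2023 - 1983 = 40

40 years old


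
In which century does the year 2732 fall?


Century = (year - 1) // 100 + 1
= (2732 - 1) // 100 + 1
= 2731 // 100 + 1
= 27 + 1

28th century


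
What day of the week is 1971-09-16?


Date: September 16, 1971
Anchor: Jan 1, 1971. With p = 1971 - 1 = 1970: (p + p//4 - p//100 + p//400) mod 7 = (1970 + 492 - 19 + 4) mod 7 = 2447 mod 7 = 4 -> Friday (Mon=0 ... Sun=6)
Days before September (Jan-Aug): 243; offset = 243 + 16 - 1 = 258
Weekday index = (4 + 258) mod 7 = 3

Day of the week: Thursday


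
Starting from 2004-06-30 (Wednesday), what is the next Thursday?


Current: Wednesday
Target: Thursday
Days ahead: 1

Next Thursday: 2004-07-01


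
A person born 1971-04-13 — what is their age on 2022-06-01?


Birth: 1971-04-13
Reference: 2022-06-01
Year difference: 2022 - 1971 = 51

51 years old


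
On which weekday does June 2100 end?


June 2100 has 30 days
Anchor: Jan 1, 2100. With p = 2100 - 1 = 2099: (p + p//4 - p//100 + p//400) mod 7 = (2099 + 524 - 20 + 5) mod 7 = 2608 mod 7 = 4 -> Friday (Mon=0 ... Sun=6)
Days before June (Jan-May): 151; June 1 index = (4 + 151) mod 7 = 1 -> Tuesday
Last day offset: 30 - 1 = 29 days
Weekday index = (1 + 29) mod 7 = 2

Wednesday, June 30


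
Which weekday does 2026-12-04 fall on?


Date: December 4, 2026
Anchor: Jan 1, 2026. With p = 2026 - 1 = 2025: (p + p//4 - p//100 + p//400) mod 7 = (2025 + 506 - 20 + 5) mod 7 = 2516 mod 7 = 3 -> Thursday (Mon=0 ... Sun=6)
Days before December (Jan-Nov): 334; offset = 334 + 4 - 1 = 337
Weekday index = (3 + 337) mod 7 = 4

Day of the week: Friday


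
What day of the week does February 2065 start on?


Target: February 1, 2065
Anchor: Jan 1, 2065. With p = 2065 - 1 = 2064: (p + p//4 - p//100 + p//400) mod 7 = (2064 + 516 - 20 + 5) mod 7 = 2565 mod 7 = 3 -> Thursday (Mon=0 ... Sun=6)
Days before February (Jan): 31 days
Weekday index = (3 + 31) mod 7 = 6

Sunday


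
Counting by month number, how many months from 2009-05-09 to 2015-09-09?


From May 2009 to September 2015
6 years * 12 = 72 months, plus 4 months = 76

76 months


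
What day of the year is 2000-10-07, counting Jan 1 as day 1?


Date: October 7, 2000
Days in months 1 through 9: 274
Plus 7 days in October

Day of year: 281


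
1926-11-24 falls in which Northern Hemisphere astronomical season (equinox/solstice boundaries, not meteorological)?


Date: November 24
Astronomical Autumn (approx.; exact equinox/solstice day varies by year): September 22 to December 20
November 24 falls within the Autumn window

Autumn


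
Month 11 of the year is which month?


Month 11 of 12

November


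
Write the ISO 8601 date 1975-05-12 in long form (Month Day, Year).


ISO 1975-05-12 parses as year=1975, month=05, day=12
Month 5 -> May

May 12, 1975


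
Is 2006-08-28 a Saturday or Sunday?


Anchor: Jan 1, 2006. With p = 2006 - 1 = 2005: (p + p//4 - p//100 + p//400) mod 7 = (2005 + 501 - 20 + 5) mod 7 = 2491 mod 7 = 6 -> Sunday (Mon=0 ... Sun=6)
Day of year: 240; offset = 239
Weekday index = (6 + 239) mod 7 = 0 -> Monday
Weekend days: Saturday, Sunday

No


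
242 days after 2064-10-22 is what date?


Start: 2064-10-22, add 242 days
October 2064 has 31 days: 31 - 22 = 9 days to October 31 -> 233 left
November 2064 has 30 days -> 203 left
December 2064 has 31 days -> 172 left
January 2065 has 31 days -> 141 left
February 2065 has 28 days -> 113 left
March 2065 has 31 days -> 82 left
April 2065 has 30 days -> 52 left
May 2065 has 31 days -> 21 left
June 2065: 21 <= 30 -> lands on June 21

Result: 2065-06-21


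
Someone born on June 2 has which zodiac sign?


Date: June 2
Conventional tropical zodiac dates: Gemini from May 21 onward; Cancer starts June 21
June 2 falls within the Gemini range

Gemini


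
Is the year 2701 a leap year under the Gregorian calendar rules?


Gregorian leap year rule: divisible by 4, but not by 100, unless also by 400.
2701 is not divisible by 4 -> not a leap year

No


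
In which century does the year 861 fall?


Century = (year - 1) // 100 + 1
= (861 - 1) // 100 + 1
= 860 // 100 + 1
= 8 + 1

9th century


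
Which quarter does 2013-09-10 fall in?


Month: September (month 9)
Q1: Jan-Mar, Q2: Apr-Jun, Q3: Jul-Sep, Q4: Oct-Dec

Q3


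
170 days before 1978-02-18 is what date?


Start: 1978-02-18, subtract 170 days
Back 18 days from February 18 reaches January 31, 1978 -> 152 left
January 1978 has 31 days -> back to December 31, 1977 -> 121 left
December 1977 has 31 days -> back to November 30, 1977 -> 90 left
November 1977 has 30 days -> back to October 31, 1977 -> 60 left
October 1977 has 31 days -> back to September 30, 1977 -> 29 left
September 1977: 30 - 29 = 1 -> lands on September 1

Result: 1977-09-01


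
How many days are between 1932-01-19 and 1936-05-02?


From 1932-01-19 to 1936-05-02
1932-01-19: day of year = 19
1936-05-02: days before May = 31 + 29 + 31 + 30 = 121 (1936 is a leap year); day of year = 121 + 2 = 123
Rest of 1932: 366 - 19 = 347
Full years 1933 (365), 1934 (365), 1935 (365): 1095
Total = 347 + 1095 + 123 = 1565

1565 days


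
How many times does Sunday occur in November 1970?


November 1970 has 30 days
Anchor: Jan 1, 1970. With p = 1970 - 1 = 1969: (p + p//4 - p//100 + p//400) mod 7 = (1969 + 492 - 19 + 4) mod 7 = 2446 mod 7 = 3 -> Thursday (Mon=0 ... Sun=6)
Days before November (Jan-Oct): 304; November 1 index = (3 + 304) mod 7 = 6 -> Sunday
First Sunday is November 1
Sundays: 1, 8, 15, 22, 29

5 Sundays


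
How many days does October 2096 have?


October 2096

31 days


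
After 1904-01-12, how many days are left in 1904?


Day of year: 12 of 366
Remaining = 366 - 12

354 days


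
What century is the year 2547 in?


Century = (year - 1) // 100 + 1
= (2547 - 1) // 100 + 1
= 2546 // 100 + 1
= 25 + 1

26th century


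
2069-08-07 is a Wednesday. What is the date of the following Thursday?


Current: Wednesday
Target: Thursday
Days ahead: 1

Next Thursday: 2069-08-08


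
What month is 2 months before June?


June is month 6
6 - 2 = 4

April


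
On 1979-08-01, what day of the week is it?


Date: August 1, 1979
Anchor: Jan 1, 1979. With p = 1979 - 1 = 1978: (p + p//4 - p//100 + p//400) mod 7 = (1978 + 494 - 19 + 4) mod 7 = 2457 mod 7 = 0 -> Monday (Mon=0 ... Sun=6)
Days before August (Jan-Jul): 212; offset = 212 + 1 - 1 = 212
Weekday index = (0 + 212) mod 7 = 2

Day of the week: Wednesday


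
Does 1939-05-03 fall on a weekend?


Anchor: Jan 1, 1939. With p = 1939 - 1 = 1938: (p + p//4 - p//100 + p//400) mod 7 = (1938 + 484 - 19 + 4) mod 7 = 2407 mod 7 = 6 -> Sunday (Mon=0 ... Sun=6)
Day of year: 123; offset = 122
Weekday index = (6 + 122) mod 7 = 2 -> Wednesday
Weekend days: Saturday, Sunday

No


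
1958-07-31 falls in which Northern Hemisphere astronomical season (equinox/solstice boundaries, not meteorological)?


Date: July 31
Astronomical Summer (approx.; exact equinox/solstice day varies by year): June 21 to September 21
July 31 falls within the Summer window

Summer


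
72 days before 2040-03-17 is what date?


Start: 2040-03-17, subtract 72 days
Back 17 days from March 17 reaches February 29, 2040 -> 55 left
February 2040 has 29 days -> back to January 31, 2040 -> 26 left
January 2040: 31 - 26 = 5 -> lands on January 5

Result: 2040-01-05


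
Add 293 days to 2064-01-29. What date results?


Start: 2064-01-29, add 293 days
January 2064 has 31 days: 31 - 29 = 2 days to January 31 -> 291 left
February 2064 has 29 days -> 262 left
March 2064 has 31 days -> 231 left
April 2064 has 30 days -> 201 left
May 2064 has 31 days -> 170 left
June 2064 has 30 days -> 140 left
July 2064 has 31 days -> 109 left
August 2064 has 31 days -> 78 left
September 2064 has 30 days -> 48 left
October 2064 has 31 days -> 17 left
November 2064: 17 <= 30 -> lands on November 17

Result: 2064-11-17


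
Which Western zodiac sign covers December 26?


Date: December 26
Conventional tropical zodiac dates: Capricorn from December 22 onward; Aquarius starts January 20
December 26 falls within the Capricorn range

Capricorn


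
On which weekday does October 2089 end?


October 2089 has 31 days
Anchor: Jan 1, 2089. With p = 2089 - 1 = 2088: (p + p//4 - p//100 + p//400) mod 7 = (2088 + 522 - 20 + 5) mod 7 = 2595 mod 7 = 5 -> Saturday (Mon=0 ... Sun=6)
Days before October (Jan-Sep): 273; October 1 index = (5 + 273) mod 7 = 5 -> Saturday
Last day offset: 31 - 1 = 30 days
Weekday index = (5 + 30) mod 7 = 0

Monday, October 31


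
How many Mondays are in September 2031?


September 2031 has 30 days
Anchor: Jan 1, 2031. With p = 2031 - 1 = 2030: (p + p//4 - p//100 + p//400) mod 7 = (2030 + 507 - 20 + 5) mod 7 = 2522 mod 7 = 2 -> Wednesday (Mon=0 ... Sun=6)
Days before September (Jan-Aug): 243; September 1 index = (2 + 243) mod 7 = 0 -> Monday
First Monday is September 1
Mondays: 1, 8, 15, 22, 29

5 Mondays


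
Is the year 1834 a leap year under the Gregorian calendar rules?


Gregorian leap year rule: divisible by 4, but not by 100, unless also by 400.
1834 is not divisible by 4 -> not a leap year

No


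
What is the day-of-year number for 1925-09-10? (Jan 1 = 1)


Date: September 10, 1925
Days in months 1 through 8: 243
Plus 10 days in September

Day of year: 253


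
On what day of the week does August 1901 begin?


Target: August 1, 1901
Anchor: Jan 1, 1901. With p = 1901 - 1 = 1900: (p + p//4 - p//100 + p//400) mod 7 = (1900 + 475 - 19 + 4) mod 7 = 2360 mod 7 = 1 -> Tuesday (Mon=0 ... Sun=6)
Days before August (Jan-Jul): 212 days
Weekday index = (1 + 212) mod 7 = 3

Thursday


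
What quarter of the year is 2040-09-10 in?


Month: September (month 9)
Q1: Jan-Mar, Q2: Apr-Jun, Q3: Jul-Sep, Q4: Oct-Dec

Q3


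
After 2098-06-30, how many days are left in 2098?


Day of year: 181 of 365
Remaining = 365 - 181

184 days


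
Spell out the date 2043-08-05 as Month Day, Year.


ISO 2043-08-05 parses as year=2043, month=08, day=05
Month 8 -> August

August 5, 2043


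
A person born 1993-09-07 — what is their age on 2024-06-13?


Birth: 1993-09-07
Reference: 2024-06-13
Year difference: 2024 - 1993 = 31
Birthday not yet reached in 2024, subtract 1

30 years old


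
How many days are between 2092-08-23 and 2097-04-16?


From 2092-08-23 to 2097-04-16
2092-08-23: days before August = 31 + 29 + 31 + 30 + 31 + 30 + 31 = 213 (2092 is a leap year); day of year = 213 + 23 = 236
2097-04-16: days before April = 31 + 28 + 31 = 90 (2097 is not a leap year); day of year = 90 + 16 = 106
Rest of 2092: 366 - 236 = 130
Full years 2093 (365), 2094 (365), 2095 (365), 2096 (366): 1461
Total = 130 + 1461 + 106 = 1697

1697 days


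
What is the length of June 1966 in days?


June 1966

30 days


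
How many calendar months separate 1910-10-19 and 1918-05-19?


From October 1910 to May 1918
8 years * 12 = 96 months, minus 5 months = 91

91 months


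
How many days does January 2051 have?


January 2051

31 days


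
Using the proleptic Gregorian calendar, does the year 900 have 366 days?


Gregorian leap year rule: divisible by 4, but not by 100, unless also by 400.
900 is divisible by 100 but not 400 -> not a leap year

No


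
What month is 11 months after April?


April is month 4
4 + 11 = 15; wrap: 15 - 12 = 3

March


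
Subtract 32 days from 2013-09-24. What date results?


Start: 2013-09-24, subtract 32 days
Back 24 days from September 24 reaches August 31, 2013 -> 8 left
August 2013: 31 - 8 = 23 -> lands on August 23

Result: 2013-08-23


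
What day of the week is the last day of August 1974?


August 1974 has 31 days
Anchor: Jan 1, 1974. With p = 1974 - 1 = 1973: (p + p//4 - p//100 + p//400) mod 7 = (1973 + 493 - 19 + 4) mod 7 = 2451 mod 7 = 1 -> Tuesday (Mon=0 ... Sun=6)
Days before August (Jan-Jul): 212; August 1 index = (1 + 212) mod 7 = 3 -> Thursday
Last day offset: 31 - 1 = 30 days
Weekday index = (3 + 30) mod 7 = 5

Saturday, August 31


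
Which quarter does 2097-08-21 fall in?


Month: August (month 8)
Q1: Jan-Mar, Q2: Apr-Jun, Q3: Jul-Sep, Q4: Oct-Dec

Q3


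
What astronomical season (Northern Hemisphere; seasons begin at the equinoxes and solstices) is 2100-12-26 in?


Date: December 26
Astronomical Winter (approx.; exact equinox/solstice day varies by year): December 21 to March 19
December 26 falls within the Winter window

Winter


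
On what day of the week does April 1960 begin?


Target: April 1, 1960
Anchor: Jan 1, 1960. With p = 1960 - 1 = 1959: (p + p//4 - p//100 + p//400) mod 7 = (1959 + 489 - 19 + 4) mod 7 = 2433 mod 7 = 4 -> Friday (Mon=0 ... Sun=6)
Days before April (Jan-Mar): 91 days
Weekday index = (4 + 91) mod 7 = 4

Friday


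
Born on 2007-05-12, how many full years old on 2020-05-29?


Birth: 2007-05-12
Reference: 2020-05-29
Year difference: 2020 - 2007 = 13

13 years old


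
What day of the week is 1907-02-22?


Date: February 22, 1907
Anchor: Jan 1, 1907. With p = 1907 - 1 = 1906: (p + p//4 - p//100 + p//400) mod 7 = (1906 + 476 - 19 + 4) mod 7 = 2367 mod 7 = 1 -> Tuesday (Mon=0 ... Sun=6)
Days before February (Jan): 31; offset = 31 + 22 - 1 = 52
Weekday index = (1 + 52) mod 7 = 4

Day of the week: Friday


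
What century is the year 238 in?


Century = (year - 1) // 100 + 1
= (238 - 1) // 100 + 1
= 237 // 100 + 1
= 2 + 1

3rd century


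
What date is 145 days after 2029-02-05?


Start: 2029-02-05, add 145 days
February 2029 has 28 days: 28 - 5 = 23 days to February 28 -> 122 left
March 2029 has 31 days -> 91 left
April 2029 has 30 days -> 61 left
May 2029 has 31 days -> 30 left
June 2029: 30 <= 30 -> lands on June 30

Result: 2029-06-30


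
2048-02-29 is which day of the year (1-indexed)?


Date: February 29, 2048
Days in months 1 through 1: 31
Plus 29 days in February

Day of year: 60


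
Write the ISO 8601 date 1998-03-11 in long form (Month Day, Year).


ISO 1998-03-11 parses as year=1998, month=03, day=11
Month 3 -> March

March 11, 1998


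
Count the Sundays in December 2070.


December 2070 has 31 days
Anchor: Jan 1, 2070. With p = 2070 - 1 = 2069: (p + p//4 - p//100 + p//400) mod 7 = (2069 + 517 - 20 + 5) mod 7 = 2571 mod 7 = 2 -> Wednesday (Mon=0 ... Sun=6)
Days before December (Jan-Nov): 334; December 1 index = (2 + 334) mod 7 = 0 -> Monday
First Sunday is December 7
Sundays: 7, 14, 21, 28

4 Sundays


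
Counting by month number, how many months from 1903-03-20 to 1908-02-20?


From March 1903 to February 1908
5 years * 12 = 60 months, minus 1 month = 59

59 months


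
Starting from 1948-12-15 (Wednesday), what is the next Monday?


Current: Wednesday
Target: Monday
Days ahead: 5

Next Monday: 1948-12-20


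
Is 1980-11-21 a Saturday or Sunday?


Anchor: Jan 1, 1980. With p = 1980 - 1 = 1979: (p + p//4 - p//100 + p//400) mod 7 = (1979 + 494 - 19 + 4) mod 7 = 2458 mod 7 = 1 -> Tuesday (Mon=0 ... Sun=6)
Day of year: 326; offset = 325
Weekday index = (1 + 325) mod 7 = 4 -> Friday
Weekend days: Saturday, Sunday

No


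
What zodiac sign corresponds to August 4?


Date: August 4
Conventional tropical zodiac dates: Leo from July 23 onward; Virgo starts August 23
August 4 falls within the Leo range

Leo


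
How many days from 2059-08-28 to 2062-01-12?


From 2059-08-28 to 2062-01-12
2059-08-28: days before August = 31 + 28 + 31 + 30 + 31 + 30 + 31 = 212 (2059 is not a leap year); day of year = 212 + 28 = 240
2062-01-12: day of year = 12
Rest of 2059: 365 - 240 = 125
Full years 2060 (366), 2061 (365): 731
Total = 125 + 731 + 12 = 868

868 days


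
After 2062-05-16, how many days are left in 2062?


Day of year: 136 of 365
Remaining = 365 - 136

229 days


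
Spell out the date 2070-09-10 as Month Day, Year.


ISO 2070-09-10 parses as year=2070, month=09, day=10
Month 9 -> September

September 10, 2070


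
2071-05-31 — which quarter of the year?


Month: May (month 5)
Q1: Jan-Mar, Q2: Apr-Jun, Q3: Jul-Sep, Q4: Oct-Dec

Q2


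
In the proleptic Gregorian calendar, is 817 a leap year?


Gregorian leap year rule: divisible by 4, but not by 100, unless also by 400.
817 is not divisible by 4 -> not a leap year

No


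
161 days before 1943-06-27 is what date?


Start: 1943-06-27, subtract 161 days
Back 27 days from June 27 reaches May 31, 1943 -> 134 left
May 1943 has 31 days -> back to April 30, 1943 -> 103 left
April 1943 has 30 days -> back to March 31, 1943 -> 73 left
March 1943 has 31 days -> back to February 28, 1943 -> 42 left
February 1943 has 28 days -> back to January 31, 1943 -> 14 left
January 1943: 31 - 14 = 17 -> lands on January 17

Result: 1943-01-17


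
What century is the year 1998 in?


Century = (year - 1) // 100 + 1
= (1998 - 1) // 100 + 1
= 1997 // 100 + 1
= 19 + 1

20th century


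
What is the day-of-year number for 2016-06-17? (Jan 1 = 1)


Date: June 17, 2016
Days in months 1 through 5: 152
Plus 17 days in June

Day of year: 169


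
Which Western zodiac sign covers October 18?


Date: October 18
Conventional tropical zodiac dates: Libra from September 23 onward; Scorpio starts October 23
October 18 falls within the Libra range

Libra


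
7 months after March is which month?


March is month 3
3 + 7 = 10

October


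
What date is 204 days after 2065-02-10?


Start: 2065-02-10, add 204 days
February 2065 has 28 days: 28 - 10 = 18 days to February 28 -> 186 left
March 2065 has 31 days -> 155 left
April 2065 has 30 days -> 125 left
May 2065 has 31 days -> 94 left
June 2065 has 30 days -> 64 left
July 2065 has 31 days -> 33 left
August 2065 has 31 days -> 2 left
September 2065: 2 <= 30 -> lands on September 2

Result: 2065-09-02


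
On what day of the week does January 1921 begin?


Target: January 1, 1921
Anchor: Jan 1, 1921. With p = 1921 - 1 = 1920: (p + p//4 - p//100 + p//400) mod 7 = (1920 + 480 - 19 + 4) mod 7 = 2385 mod 7 = 5 -> Saturday (Mon=0 ... Sun=6)
Offset from anchor: 0 days
Weekday index = (5 + 0) mod 7 = 5

Saturday


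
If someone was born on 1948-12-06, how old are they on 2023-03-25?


Birth: 1948-12-06
Reference: 2023-03-25
Year difference: 2023 - 1948 = 75
Birthday not yet reached in 2023, subtract 1

74 years old


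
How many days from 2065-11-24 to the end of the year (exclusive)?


Day of year: 328 of 365
Remaining = 365 - 328

37 days


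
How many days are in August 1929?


August 1929

31 days


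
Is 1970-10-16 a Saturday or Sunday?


Anchor: Jan 1, 1970. With p = 1970 - 1 = 1969: (p + p//4 - p//100 + p//400) mod 7 = (1969 + 492 - 19 + 4) mod 7 = 2446 mod 7 = 3 -> Thursday (Mon=0 ... Sun=6)
Day of year: 289; offset = 288
Weekday index = (3 + 288) mod 7 = 4 -> Friday
Weekend days: Saturday, Sunday

No


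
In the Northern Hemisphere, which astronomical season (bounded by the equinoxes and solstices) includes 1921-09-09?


Date: September 9
Astronomical Summer (approx.; exact equinox/solstice day varies by year): June 21 to September 21
September 9 falls within the Summer window

Summer


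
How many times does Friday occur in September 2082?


September 2082 has 30 days
Anchor: Jan 1, 2082. With p = 2082 - 1 = 2081: (p + p//4 - p//100 + p//400) mod 7 = (2081 + 520 - 20 + 5) mod 7 = 2586 mod 7 = 3 -> Thursday (Mon=0 ... Sun=6)
Days before September (Jan-Aug): 243; September 1 index = (3 + 243) mod 7 = 1 -> Tuesday
First Friday is September 4
Fridays: 4, 11, 18, 25

4 Fridays


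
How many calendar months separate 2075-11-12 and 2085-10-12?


From November 2075 to October 2085
10 years * 12 = 120 months, minus 1 month = 119

119 months


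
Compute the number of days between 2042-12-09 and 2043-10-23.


From 2042-12-09 to 2043-10-23
2042-12-09: days before December = 31 + 28 + 31 + 30 + 31 + 30 + 31 + 31 + 30 + 31 + 30 = 334 (2042 is not a leap year); day of year = 334 + 9 = 343
2043-10-23: days before October = 31 + 28 + 31 + 30 + 31 + 30 + 31 + 31 + 30 = 273 (2043 is not a leap year); day of year = 273 + 23 = 296
Rest of 2042: 365 - 343 = 22
Total = 22 + 296 = 318

318 days


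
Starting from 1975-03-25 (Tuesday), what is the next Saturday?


Current: Tuesday
Target: Saturday
Days ahead: 4

Next Saturday: 1975-03-29


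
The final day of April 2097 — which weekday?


April 2097 has 30 days
Anchor: Jan 1, 2097. With p = 2097 - 1 = 2096: (p + p//4 - p//100 + p//400) mod 7 = (2096 + 524 - 20 + 5) mod 7 = 2605 mod 7 = 1 -> Tuesday (Mon=0 ... Sun=6)
Days before April (Jan-Mar): 90; April 1 index = (1 + 90) mod 7 = 0 -> Monday
Last day offset: 30 - 1 = 29 days
Weekday index = (0 + 29) mod 7 = 1

Tuesday, April 30


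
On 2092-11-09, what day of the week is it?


Date: November 9, 2092
Anchor: Jan 1, 2092. With p = 2092 - 1 = 2091: (p + p//4 - p//100 + p//400) mod 7 = (2091 + 522 - 20 + 5) mod 7 = 2598 mod 7 = 1 -> Tuesday (Mon=0 ... Sun=6)
Days before November (Jan-Oct): 305; offset = 305 + 9 - 1 = 313
Weekday index = (1 + 313) mod 7 = 6

Day of the week: Sunday


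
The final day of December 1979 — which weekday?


December 1979 has 31 days
Anchor: Jan 1, 1979. With p = 1979 - 1 = 1978: (p + p//4 - p//100 + p//400) mod 7 = (1978 + 494 - 19 + 4) mod 7 = 2457 mod 7 = 0 -> Monday (Mon=0 ... Sun=6)
Days before December (Jan-Nov): 334; December 1 index = (0 + 334) mod 7 = 5 -> Saturday
Last day offset: 31 - 1 = 30 days
Weekday index = (5 + 30) mod 7 = 0

Monday, December 31


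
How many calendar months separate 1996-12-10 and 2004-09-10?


From December 1996 to September 2004
8 years * 12 = 96 months, minus 3 months = 93

93 months


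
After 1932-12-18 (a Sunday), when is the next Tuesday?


Current: Sunday
Target: Tuesday
Days ahead: 2

Next Tuesday: 1932-12-20


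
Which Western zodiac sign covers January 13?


Date: January 13
Conventional tropical zodiac dates: Capricorn from December 22 onward; Aquarius starts January 20
January 13 falls within the Capricorn range

Capricorn


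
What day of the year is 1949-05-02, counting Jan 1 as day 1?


Date: May 2, 1949
Days in months 1 through 4: 120
Plus 2 days in May

Day of year: 122


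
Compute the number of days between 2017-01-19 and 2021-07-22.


From 2017-01-19 to 2021-07-22
2017-01-19: day of year = 19
2021-07-22: days before July = 31 + 28 + 31 + 30 + 31 + 30 = 181 (2021 is not a leap year); day of year = 181 + 22 = 203
Rest of 2017: 365 - 19 = 346
Full years 2018 (365), 2019 (365), 2020 (366): 1096
Total = 346 + 1096 + 203 = 1645

1645 days


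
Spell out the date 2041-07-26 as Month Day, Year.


ISO 2041-07-26 parses as year=2041, month=07, day=26
Month 7 -> July

July 26, 2041


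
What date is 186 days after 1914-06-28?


Start: 1914-06-28, add 186 days
June 1914 has 30 days: 30 - 28 = 2 days to June 30 -> 184 left
July 1914 has 31 days -> 153 left
August 1914 has 31 days -> 122 left
September 1914 has 30 days -> 92 left
October 1914 has 31 days -> 61 left
November 1914 has 30 days -> 31 left
December 1914: 31 <= 31 -> lands on December 31

Result: 1914-12-31


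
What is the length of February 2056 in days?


February 2056 (leap year: yes)

29 days


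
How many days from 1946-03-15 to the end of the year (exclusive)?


Day of year: 74 of 365
Remaining = 365 - 74

291 days


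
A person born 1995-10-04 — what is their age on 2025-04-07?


Birth: 1995-10-04
Reference: 2025-04-07
Year difference: 2025 - 1995 = 30
Birthday not yet reached in 2025, subtract 1

29 years old


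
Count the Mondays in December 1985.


December 1985 has 31 days
Anchor: Jan 1, 1985. With p = 1985 - 1 = 1984: (p + p//4 - p//100 + p//400) mod 7 = (1984 + 496 - 19 + 4) mod 7 = 2465 mod 7 = 1 -> Tuesday (Mon=0 ... Sun=6)
Days before December (Jan-Nov): 334; December 1 index = (1 + 334) mod 7 = 6 -> Sunday
First Monday is December 2
Mondays: 2, 9, 16, 23, 30

5 Mondays


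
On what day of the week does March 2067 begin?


Target: March 1, 2067
Anchor: Jan 1, 2067. With p = 2067 - 1 = 2066: (p + p//4 - p//100 + p//400) mod 7 = (2066 + 516 - 20 + 5) mod 7 = 2567 mod 7 = 5 -> Saturday (Mon=0 ... Sun=6)
Days before March (Jan-Feb): 59 days
Weekday index = (5 + 59) mod 7 = 1

Tuesday


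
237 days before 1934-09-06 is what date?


Start: 1934-09-06, subtract 237 days
Back 6 days from September 6 reaches August 31, 1934 -> 231 left
August 1934 has 31 days -> back to July 31, 1934 -> 200 left
July 1934 has 31 days -> back to June 30, 1934 -> 169 left
June 1934 has 30 days -> back to May 31, 1934 -> 139 left
May 1934 has 31 days -> back to April 30, 1934 -> 108 left
April 1934 has 30 days -> back to March 31, 1934 -> 78 left
March 1934 has 31 days -> back to February 28, 1934 -> 47 left
February 1934 has 28 days -> back to January 31, 1934 -> 19 left
January 1934: 31 - 19 = 12 -> lands on January 12

Result: 1934-01-12


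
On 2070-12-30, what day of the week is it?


Date: December 30, 2070
Anchor: Jan 1, 2070. With p = 2070 - 1 = 2069: (p + p//4 - p//100 + p//400) mod 7 = (2069 + 517 - 20 + 5) mod 7 = 2571 mod 7 = 2 -> Wednesday (Mon=0 ... Sun=6)
Days before December (Jan-Nov): 334; offset = 334 + 30 - 1 = 363
Weekday index = (2 + 363) mod 7 = 1

Day of the week: Tuesday


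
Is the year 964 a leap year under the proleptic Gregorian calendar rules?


Gregorian leap year rule: divisible by 4, but not by 100, unless also by 400.
964 is divisible by 4 but not 100 -> leap year

Yes


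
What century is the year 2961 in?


Century = (year - 1) // 100 + 1
= (2961 - 1) // 100 + 1
= 2960 // 100 + 1
= 29 + 1

30th century


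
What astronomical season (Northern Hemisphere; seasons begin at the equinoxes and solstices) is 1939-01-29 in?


Date: January 29
Astronomical Winter (approx.; exact equinox/solstice day varies by year): December 21 to March 19
January 29 falls within the Winter window

Winter


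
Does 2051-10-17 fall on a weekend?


Anchor: Jan 1, 2051. With p = 2051 - 1 = 2050: (p + p//4 - p//100 + p//400) mod 7 = (2050 + 512 - 20 + 5) mod 7 = 2547 mod 7 = 6 -> Sunday (Mon=0 ... Sun=6)
Day of year: 290; offset = 289
Weekday index = (6 + 289) mod 7 = 1 -> Tuesday
Weekend days: Saturday, Sunday

No


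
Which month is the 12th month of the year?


Month 12 of 12

December


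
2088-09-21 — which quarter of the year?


Month: September (month 9)
Q1: Jan-Mar, Q2: Apr-Jun, Q3: Jul-Sep, Q4: Oct-Dec

Q3


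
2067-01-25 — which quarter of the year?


Month: January (month 1)
Q1: Jan-Mar, Q2: Apr-Jun, Q3: Jul-Sep, Q4: Oct-Dec

Q1


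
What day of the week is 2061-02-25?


Date: February 25, 2061
Anchor: Jan 1, 2061. With p = 2061 - 1 = 2060: (p + p//4 - p//100 + p//400) mod 7 = (2060 + 515 - 20 + 5) mod 7 = 2560 mod 7 = 5 -> Saturday (Mon=0 ... Sun=6)
Days before February (Jan): 31; offset = 31 + 25 - 1 = 55
Weekday index = (5 + 55) mod 7 = 4

Day of the week: Friday


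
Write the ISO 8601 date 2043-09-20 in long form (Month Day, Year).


ISO 2043-09-20 parses as year=2043, month=09, day=20
Month 9 -> September

September 20, 2043


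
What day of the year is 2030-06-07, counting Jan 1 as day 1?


Date: June 7, 2030
Days in months 1 through 5: 151
Plus 7 days in June

Day of year: 158


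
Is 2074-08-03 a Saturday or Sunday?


Anchor: Jan 1, 2074. With p = 2074 - 1 = 2073: (p + p//4 - p//100 + p//400) mod 7 = (2073 + 518 - 20 + 5) mod 7 = 2576 mod 7 = 0 -> Monday (Mon=0 ... Sun=6)
Day of year: 215; offset = 214
Weekday index = (0 + 214) mod 7 = 4 -> Friday
Weekend days: Saturday, Sunday

No


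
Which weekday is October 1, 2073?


Target: October 1, 2073
Anchor: Jan 1, 2073. With p = 2073 - 1 = 2072: (p + p//4 - p//100 + p//400) mod 7 = (2072 + 518 - 20 + 5) mod 7 = 2575 mod 7 = 6 -> Sunday (Mon=0 ... Sun=6)
Days before October (Jan-Sep): 273 days
Weekday index = (6 + 273) mod 7 = 6

Sunday


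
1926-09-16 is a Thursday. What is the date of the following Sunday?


Current: Thursday
Target: Sunday
Days ahead: 3

Next Sunday: 1926-09-19


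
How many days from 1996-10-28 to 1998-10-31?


From 1996-10-28 to 1998-10-31
1996-10-28: days before October = 31 + 29 + 31 + 30 + 31 + 30 + 31 + 31 + 30 = 274 (1996 is a leap year); day of year = 274 + 28 = 302
1998-10-31: days before October = 31 + 28 + 31 + 30 + 31 + 30 + 31 + 31 + 30 = 273 (1998 is not a leap year); day of year = 273 + 31 = 304
Rest of 1996: 366 - 302 = 64
Full years 1997 (365): 365
Total = 64 + 365 + 304 = 733

733 days


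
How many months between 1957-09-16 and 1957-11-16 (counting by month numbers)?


From September 1957 to November 1957
0 years * 12 = 0 months, plus 2 months = 2

2 months


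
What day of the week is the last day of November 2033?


November 2033 has 30 days
Anchor: Jan 1, 2033. With p = 2033 - 1 = 2032: (p + p//4 - p//100 + p//400) mod 7 = (2032 + 508 - 20 + 5) mod 7 = 2525 mod 7 = 5 -> Saturday (Mon=0 ... Sun=6)
Days before November (Jan-Oct): 304; November 1 index = (5 + 304) mod 7 = 1 -> Tuesday
Last day offset: 30 - 1 = 29 days
Weekday index = (1 + 29) mod 7 = 2

Wednesday, November 30


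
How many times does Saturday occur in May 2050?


May 2050 has 31 days
Anchor: Jan 1, 2050. With p = 2050 - 1 = 2049: (p + p//4 - p//100 + p//400) mod 7 = (2049 + 512 - 20 + 5) mod 7 = 2546 mod 7 = 5 -> Saturday (Mon=0 ... Sun=6)
Days before May (Jan-Apr): 120; May 1 index = (5 + 120) mod 7 = 6 -> Sunday
First Saturday is May 7
Saturdays: 7, 14, 21, 28

4 Saturdays


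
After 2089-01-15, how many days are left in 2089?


Day of year: 15 of 365
Remaining = 365 - 15

350 days


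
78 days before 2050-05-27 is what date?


Start: 2050-05-27, subtract 78 days
Back 27 days from May 27 reaches April 30, 2050 -> 51 left
April 2050 has 30 days -> back to March 31, 2050 -> 21 left
March 2050: 31 - 21 = 10 -> lands on March 10

Result: 2050-03-10


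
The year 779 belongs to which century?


Century = (year - 1) // 100 + 1
= (779 - 1) // 100 + 1
= 778 // 100 + 1
= 7 + 1

8th century


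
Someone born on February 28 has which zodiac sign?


Date: February 28
Conventional tropical zodiac dates: Pisces from February 19 onward; Aries starts March 21
February 28 falls within the Pisces range

Pisces


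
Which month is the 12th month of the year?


Month 12 of 12

December


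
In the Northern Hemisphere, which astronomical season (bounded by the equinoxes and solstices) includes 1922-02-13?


Date: February 13
Astronomical Winter (approx.; exact equinox/solstice day varies by year): December 21 to March 19
February 13 falls within the Winter window

Winter


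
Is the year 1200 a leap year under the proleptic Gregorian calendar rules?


Gregorian leap year rule: divisible by 4, but not by 100, unless also by 400.
1200 is divisible by 400 -> leap year

Yes


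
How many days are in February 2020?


February 2020 (leap year: yes)

29 days


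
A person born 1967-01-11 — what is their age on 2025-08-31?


Birth: 1967-01-11
Reference: 2025-08-31
Year difference: 2025 - 1967 = 58

58 years old


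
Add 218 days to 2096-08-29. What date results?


Start: 2096-08-29, add 218 days
August 2096 has 31 days: 31 - 29 = 2 days to August 31 -> 216 left
September 2096 has 30 days -> 186 left
October 2096 has 31 days -> 155 left
November 2096 has 30 days -> 125 left
December 2096 has 31 days -> 94 left
January 2097 has 31 days -> 63 left
February 2097 has 28 days -> 35 left
March 2097 has 31 days -> 4 left
April 2097: 4 <= 30 -> lands on April 4

Result: 2097-04-04


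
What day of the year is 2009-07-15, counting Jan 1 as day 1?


Date: July 15, 2009
Days in months 1 through 6: 181
Plus 15 days in July

Day of year: 196


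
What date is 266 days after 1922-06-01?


Start: 1922-06-01, add 266 days
June 1922 has 30 days: 30 - 1 = 29 days to June 30 -> 237 left
July 1922 has 31 days -> 206 left
August 1922 has 31 days -> 175 left
September 1922 has 30 days -> 145 left
October 1922 has 31 days -> 114 left
November 1922 has 30 days -> 84 left
December 1922 has 31 days -> 53 left
January 1923 has 31 days -> 22 left
February 1923: 22 <= 28 -> lands on February 22

Result: 1923-02-22
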